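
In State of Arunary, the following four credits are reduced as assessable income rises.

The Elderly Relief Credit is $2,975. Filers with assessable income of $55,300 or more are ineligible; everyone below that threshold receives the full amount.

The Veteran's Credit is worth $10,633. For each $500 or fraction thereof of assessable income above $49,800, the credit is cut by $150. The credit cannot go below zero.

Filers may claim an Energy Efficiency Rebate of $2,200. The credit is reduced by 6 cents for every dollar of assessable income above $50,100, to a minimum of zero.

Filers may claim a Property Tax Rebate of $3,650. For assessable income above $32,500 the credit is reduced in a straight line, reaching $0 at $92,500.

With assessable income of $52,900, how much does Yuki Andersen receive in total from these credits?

Elderly Relief Credit: $52,900 is below the $55,300 cutoff, so the full $2,975 applies.
Veteran's Credit: income exceeds $49,800 by $3,100, which is 7 full-or-partial $500 increments; reduction = 7 × $150 = $1,050, leaving $9,583.
Energy Efficiency Rebate: 6% of the $2,800 excess over $50,100 is $168; credit = $2,200 − $168 = $2,032.
Property Tax Rebate: $52,900 is $20,400 into a $60,000 phase-out range, leaving 39,600/60,000 of the credit: $3,650 × 39,600/60,000 = $2,409.
Total: $2,975 + $9,583 + $2,032 + $2,409 = $16,999.

$16,999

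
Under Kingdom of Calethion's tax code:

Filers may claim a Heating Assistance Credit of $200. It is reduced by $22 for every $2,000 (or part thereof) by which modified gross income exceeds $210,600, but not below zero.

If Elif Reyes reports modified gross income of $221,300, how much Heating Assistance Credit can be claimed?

Heating Assistance Credit: income exceeds $210,600 by $10,700, which is 6 full-or-partial $2,000 increments; reduction = 6 × $22 = $132, leaving $68.

$68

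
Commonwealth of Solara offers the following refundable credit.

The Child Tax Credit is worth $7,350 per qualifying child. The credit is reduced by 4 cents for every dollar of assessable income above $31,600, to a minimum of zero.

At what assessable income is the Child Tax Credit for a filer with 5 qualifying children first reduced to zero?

Full credit = 5 × $7,350 = $36,750.
The credit falls by 4% of each dollar above $31,600, so it reaches zero when the excess is $36,750 / 4% = $918,750: income = $31,600 + $918,750 = $950,350.

$950,350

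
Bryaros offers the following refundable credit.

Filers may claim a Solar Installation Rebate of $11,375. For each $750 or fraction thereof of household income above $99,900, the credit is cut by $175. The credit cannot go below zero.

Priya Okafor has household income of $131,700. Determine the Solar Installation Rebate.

$3,850

Solar Installation Rebate: income exceeds $99,900 by $31,800, which is 43 full-or-partial $750 increments; reduction = 43 × $175 = $7,525, leaving $3,850.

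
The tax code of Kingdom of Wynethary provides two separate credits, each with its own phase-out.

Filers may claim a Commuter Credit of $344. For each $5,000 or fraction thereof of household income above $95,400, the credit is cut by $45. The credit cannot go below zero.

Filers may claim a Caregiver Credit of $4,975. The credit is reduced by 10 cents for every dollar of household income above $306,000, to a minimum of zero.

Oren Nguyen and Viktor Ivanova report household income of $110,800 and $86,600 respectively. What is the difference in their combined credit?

$180

Oren ($110,800): Commuter Credit: income exceeds $95,400 by $15,400, which is 4 full-or-partial $5,000 increments; reduction = 4 × $45 = $180, leaving $164. Caregiver Credit: $110,800 is at or below the $306,000 threshold, so the full $4,975 applies. total $164 + $4,975 = $5,139
Viktor ($86,600): Commuter Credit: $86,600 is at or below the $95,400 threshold, so the full $344 applies. Caregiver Credit: $86,600 is at or below the $306,000 threshold, so the full $4,975 applies. total $344 + $4,975 = $5,319
Difference: |$5,139 − $5,319| = $180.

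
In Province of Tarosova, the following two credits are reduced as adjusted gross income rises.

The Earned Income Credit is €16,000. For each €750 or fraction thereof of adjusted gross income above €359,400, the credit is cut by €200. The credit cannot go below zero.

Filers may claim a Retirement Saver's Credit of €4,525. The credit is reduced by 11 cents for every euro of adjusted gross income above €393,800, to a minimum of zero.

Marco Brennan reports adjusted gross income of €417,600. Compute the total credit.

Earned Income Credit: income exceeds €359,400 by €58,200, which is 78 full-or-partial €750 increments; reduction = 78 × €200 = €15,600, leaving €400.
Retirement Saver's Credit: 11% of the €23,800 excess over €393,800 is €2,618; credit = €4,525 − €2,618 = €1,907.
Total: €400 + €1,907 = €2,307.

€2,307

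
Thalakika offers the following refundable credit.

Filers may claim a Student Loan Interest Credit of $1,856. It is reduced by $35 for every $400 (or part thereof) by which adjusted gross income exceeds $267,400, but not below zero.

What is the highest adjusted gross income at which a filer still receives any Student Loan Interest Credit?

$288,600

After 53 increments the reduction is 53 × $35 = $1,855, leaving $1; one more increment wipes it out. Increment 53 ends at excess 53 × $400 = $21,200, so the highest qualifying income is $267,400 + $21,200 = $288,600.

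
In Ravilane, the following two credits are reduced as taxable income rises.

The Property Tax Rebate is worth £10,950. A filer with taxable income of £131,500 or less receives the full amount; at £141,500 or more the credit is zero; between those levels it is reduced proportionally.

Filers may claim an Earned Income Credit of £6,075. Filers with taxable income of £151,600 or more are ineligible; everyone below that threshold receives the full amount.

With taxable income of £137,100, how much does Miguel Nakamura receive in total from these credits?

£10,893

Property Tax Rebate: £137,100 is £5,600 into a £10,000 phase-out range, leaving 4,400/10,000 of the credit: £10,950 × 4,400/10,000 = £4,818.
Earned Income Credit: £137,100 is below the £151,600 cutoff, so the full £6,075 applies.
Total: £4,818 + £6,075 = £10,893.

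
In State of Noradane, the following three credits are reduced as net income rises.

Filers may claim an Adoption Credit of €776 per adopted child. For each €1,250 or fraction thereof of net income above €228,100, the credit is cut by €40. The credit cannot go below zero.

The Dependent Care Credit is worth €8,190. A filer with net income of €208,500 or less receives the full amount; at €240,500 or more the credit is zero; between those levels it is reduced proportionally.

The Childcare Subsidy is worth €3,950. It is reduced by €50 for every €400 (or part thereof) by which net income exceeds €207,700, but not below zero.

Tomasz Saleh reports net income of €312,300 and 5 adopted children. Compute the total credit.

Adoption Credit: base = 5 × €776 = €3,880. income exceeds €228,100 by €84,200, which is 68 full-or-partial €1,250 increments; reduction = 68 × €40 = €2,720, leaving €1,160.
Dependent Care Credit: €312,300 is at or above €240,500, so the credit is €0.
Childcare Subsidy: income exceeds €207,700 by €104,600 → 262 increments × €50 = €13,100 ≥ base, so the credit is €0.
Total: €1,160 + €0 + €0 = €1,160.

€1,160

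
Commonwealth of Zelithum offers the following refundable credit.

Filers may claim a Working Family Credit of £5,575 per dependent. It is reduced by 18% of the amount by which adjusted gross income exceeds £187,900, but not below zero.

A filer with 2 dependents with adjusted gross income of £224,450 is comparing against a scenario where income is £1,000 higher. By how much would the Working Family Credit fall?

At £224,450 — base = 2 × £5,575 = £11,150. 18% of the £36,550 excess over £187,900 is £6,579; credit = £11,150 − £6,579 = £4,571.
At £225,450 — base = 2 × £5,575 = £11,150. 18% of the £37,550 excess over £187,900 is £6,759; credit = £11,150 − £6,759 = £4,391.
Lost: £4,571 − £4,391 = £180.

£180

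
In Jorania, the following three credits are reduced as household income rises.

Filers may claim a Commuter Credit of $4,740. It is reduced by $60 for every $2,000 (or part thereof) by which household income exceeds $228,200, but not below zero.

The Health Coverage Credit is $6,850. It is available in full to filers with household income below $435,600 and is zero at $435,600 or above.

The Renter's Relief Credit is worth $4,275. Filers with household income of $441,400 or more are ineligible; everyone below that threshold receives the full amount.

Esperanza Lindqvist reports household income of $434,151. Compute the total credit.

$11,125

Commuter Credit: income exceeds $228,200 by $205,951 → 103 increments × $60 = $6,180 ≥ base, so the credit is $0.
Health Coverage Credit: $434,151 is below the $435,600 cutoff, so the full $6,850 applies.
Renter's Relief Credit: $434,151 is below the $441,400 cutoff, so the full $4,275 applies.
Total: $0 + $6,850 + $4,275 = $11,125.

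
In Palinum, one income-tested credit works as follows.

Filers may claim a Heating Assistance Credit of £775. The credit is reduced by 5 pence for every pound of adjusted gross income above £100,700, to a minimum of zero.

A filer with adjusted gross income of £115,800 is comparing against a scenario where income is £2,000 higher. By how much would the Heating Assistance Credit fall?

At £115,800 — 5% of the £15,100 excess over £100,700 is £755; credit = £775 − £755 = £20.
At £117,800 — 5% of the £17,100 excess over £100,700 is £855 ≥ base, so the credit is £0.
Lost: £20 − £0 = £20.

£20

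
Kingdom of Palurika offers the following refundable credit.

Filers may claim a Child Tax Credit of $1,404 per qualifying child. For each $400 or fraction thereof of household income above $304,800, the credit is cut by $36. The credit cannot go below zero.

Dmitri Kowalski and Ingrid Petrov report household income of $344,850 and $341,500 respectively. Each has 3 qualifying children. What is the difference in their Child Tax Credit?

$324

Dmitri ($344,850): Child Tax Credit: base = 3 × $1,404 = $4,212. income exceeds $304,800 by $40,050, which is 101 full-or-partial $400 increments; reduction = 101 × $36 = $3,636, leaving $576.
Ingrid ($341,500): Child Tax Credit: base = 3 × $1,404 = $4,212. income exceeds $304,800 by $36,700, which is 92 full-or-partial $400 increments; reduction = 92 × $36 = $3,312, leaving $900.
Difference: |$576 − $900| = $324.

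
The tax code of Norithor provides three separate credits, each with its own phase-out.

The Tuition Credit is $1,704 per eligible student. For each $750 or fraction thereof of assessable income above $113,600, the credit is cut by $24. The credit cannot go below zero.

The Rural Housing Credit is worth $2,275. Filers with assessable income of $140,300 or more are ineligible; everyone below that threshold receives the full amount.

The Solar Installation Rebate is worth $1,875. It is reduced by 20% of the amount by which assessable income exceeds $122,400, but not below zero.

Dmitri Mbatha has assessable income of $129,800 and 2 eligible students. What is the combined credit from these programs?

$5,550

Tuition Credit: base = 2 × $1,704 = $3,408. income exceeds $113,600 by $16,200, which is 22 full-or-partial $750 increments; reduction = 22 × $24 = $528, leaving $2,880.
Rural Housing Credit: $129,800 is below the $140,300 cutoff, so the full $2,275 applies.
Solar Installation Rebate: 20% of the $7,400 excess over $122,400 is $1,480; credit = $1,875 − $1,480 = $395.
Total: $2,880 + $2,275 + $395 = $5,550.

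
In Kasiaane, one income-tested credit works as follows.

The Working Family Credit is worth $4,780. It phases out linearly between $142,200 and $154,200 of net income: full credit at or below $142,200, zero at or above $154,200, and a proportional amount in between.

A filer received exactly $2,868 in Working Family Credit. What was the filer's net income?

$2,868 is 2,868/4,780 of the full $4,780, so 1,912/4,780 of the $12,000 range has been used: income = $142,200 + $12,000 × 1,912/4,780 = $147,000.

$147,000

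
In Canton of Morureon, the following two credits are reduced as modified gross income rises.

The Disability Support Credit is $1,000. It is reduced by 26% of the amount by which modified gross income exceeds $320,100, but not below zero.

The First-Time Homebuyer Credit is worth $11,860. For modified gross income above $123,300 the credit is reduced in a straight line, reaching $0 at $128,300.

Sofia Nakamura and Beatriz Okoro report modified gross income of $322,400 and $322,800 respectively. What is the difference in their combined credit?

$104

Sofia ($322,400): Disability Support Credit: 26% of the $2,300 excess over $320,100 is $598; credit = $1,000 − $598 = $402. First-Time Homebuyer Credit: $322,400 is at or above $128,300, so the credit is $0. total $402 + $0 = $402
Beatriz ($322,800): Disability Support Credit: 26% of the $2,700 excess over $320,100 is $702; credit = $1,000 − $702 = $298. First-Time Homebuyer Credit: $322,800 is at or above $128,300, so the credit is $0. total $298 + $0 = $298
Difference: |$402 − $298| = $104.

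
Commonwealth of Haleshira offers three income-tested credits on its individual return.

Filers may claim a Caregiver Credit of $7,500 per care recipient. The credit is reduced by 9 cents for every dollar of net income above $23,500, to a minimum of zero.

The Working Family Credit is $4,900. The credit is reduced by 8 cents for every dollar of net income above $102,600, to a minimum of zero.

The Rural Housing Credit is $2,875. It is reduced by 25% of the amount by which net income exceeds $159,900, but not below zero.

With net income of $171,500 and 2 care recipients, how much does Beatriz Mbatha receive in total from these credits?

$1,680

Caregiver Credit: base = 2 × $7,500 = $15,000. 9% of the $148,000 excess over $23,500 is $13,320; credit = $15,000 − $13,320 = $1,680.
Working Family Credit: 8% of the $68,900 excess over $102,600 is $5,512 ≥ base, so the credit is $0.
Rural Housing Credit: 25% of the $11,600 excess over $159,900 is $2,900 ≥ base, so the credit is $0.
Total: $1,680 + $0 + $0 = $1,680.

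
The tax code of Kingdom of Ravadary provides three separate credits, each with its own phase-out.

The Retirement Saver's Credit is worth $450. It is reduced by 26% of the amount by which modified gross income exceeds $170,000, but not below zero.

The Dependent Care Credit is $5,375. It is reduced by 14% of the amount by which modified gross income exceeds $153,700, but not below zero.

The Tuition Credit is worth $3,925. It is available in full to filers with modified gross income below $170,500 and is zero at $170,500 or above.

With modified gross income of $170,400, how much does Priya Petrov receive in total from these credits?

$7,308

Retirement Saver's Credit: 26% of the $400 excess over $170,000 is $104; credit = $450 − $104 = $346.
Dependent Care Credit: 14% of the $16,700 excess over $153,700 is $2,338; credit = $5,375 − $2,338 = $3,037.
Tuition Credit: $170,400 is below the $170,500 cutoff, so the full $3,925 applies.
Total: $346 + $3,037 + $3,925 = $7,308.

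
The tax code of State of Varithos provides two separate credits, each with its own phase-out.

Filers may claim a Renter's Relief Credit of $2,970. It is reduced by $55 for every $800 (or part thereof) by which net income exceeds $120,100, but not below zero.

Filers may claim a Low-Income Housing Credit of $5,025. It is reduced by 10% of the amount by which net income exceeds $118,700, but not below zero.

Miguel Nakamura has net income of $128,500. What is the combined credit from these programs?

Renter's Relief Credit: income exceeds $120,100 by $8,400, which is 11 full-or-partial $800 increments; reduction = 11 × $55 = $605, leaving $2,365.
Low-Income Housing Credit: 10% of the $9,800 excess over $118,700 is $980; credit = $5,025 − $980 = $4,045.
Total: $2,365 + $4,045 = $6,410.

$6,410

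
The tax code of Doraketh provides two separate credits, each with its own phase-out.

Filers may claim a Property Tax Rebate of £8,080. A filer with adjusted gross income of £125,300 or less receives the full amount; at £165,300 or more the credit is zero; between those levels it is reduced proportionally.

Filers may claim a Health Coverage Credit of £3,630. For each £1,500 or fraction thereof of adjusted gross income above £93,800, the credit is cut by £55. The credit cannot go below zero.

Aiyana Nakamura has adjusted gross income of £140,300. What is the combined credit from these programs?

£6,975

Property Tax Rebate: £140,300 is £15,000 into a £40,000 phase-out range, leaving 25,000/40,000 of the credit: £8,080 × 25,000/40,000 = £5,050.
Health Coverage Credit: income exceeds £93,800 by £46,500, which is 31 full-or-partial £1,500 increments; reduction = 31 × £55 = £1,705, leaving £1,925.
Total: £5,050 + £1,925 = £6,975.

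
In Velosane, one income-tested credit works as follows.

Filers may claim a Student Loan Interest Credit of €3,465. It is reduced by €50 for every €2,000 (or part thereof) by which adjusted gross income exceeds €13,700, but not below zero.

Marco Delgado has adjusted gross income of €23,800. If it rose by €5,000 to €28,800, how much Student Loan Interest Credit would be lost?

At €23,800 — income exceeds €13,700 by €10,100, which is 6 full-or-partial €2,000 increments; reduction = 6 × €50 = €300, leaving €3,165.
At €28,800 — income exceeds €13,700 by €15,100, which is 8 full-or-partial €2,000 increments; reduction = 8 × €50 = €400, leaving €3,065.
Lost: €3,165 − €3,065 = €100.

€100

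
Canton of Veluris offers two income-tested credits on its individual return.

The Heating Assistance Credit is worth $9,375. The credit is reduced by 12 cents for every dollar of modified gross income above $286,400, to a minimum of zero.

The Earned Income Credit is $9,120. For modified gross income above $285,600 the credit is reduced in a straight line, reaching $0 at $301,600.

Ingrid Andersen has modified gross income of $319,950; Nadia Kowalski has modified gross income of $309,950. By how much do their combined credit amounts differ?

$1,200

Ingrid ($319,950): Heating Assistance Credit: 12% of the $33,550 excess over $286,400 is $4,026; credit = $9,375 − $4,026 = $5,349. Earned Income Credit: $319,950 is at or above $301,600, so the credit is $0. total $5,349 + $0 = $5,349
Nadia ($309,950): Heating Assistance Credit: 12% of the $23,550 excess over $286,400 is $2,826; credit = $9,375 − $2,826 = $6,549. Earned Income Credit: $309,950 is at or above $301,600, so the credit is $0. total $6,549 + $0 = $6,549
Difference: |$5,349 − $6,549| = $1,200.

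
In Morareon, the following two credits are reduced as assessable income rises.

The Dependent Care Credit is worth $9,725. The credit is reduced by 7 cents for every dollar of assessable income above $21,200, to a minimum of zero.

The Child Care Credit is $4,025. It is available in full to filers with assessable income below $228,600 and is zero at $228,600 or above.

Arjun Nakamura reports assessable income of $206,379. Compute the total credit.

Dependent Care Credit: 7% of the $185,179 excess over $21,200 is $12,962.53 ≥ base, so the credit is $0.
Child Care Credit: $206,379 is below the $228,600 cutoff, so the full $4,025 applies.
Total: $0 + $4,025 = $4,025.

$4,025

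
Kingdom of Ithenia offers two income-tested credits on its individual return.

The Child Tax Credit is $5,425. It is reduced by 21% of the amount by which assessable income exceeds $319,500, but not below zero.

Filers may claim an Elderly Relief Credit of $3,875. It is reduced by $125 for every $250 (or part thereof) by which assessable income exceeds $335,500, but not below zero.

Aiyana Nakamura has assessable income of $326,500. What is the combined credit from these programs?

Child Tax Credit: 21% of the $7,000 excess over $319,500 is $1,470; credit = $5,425 − $1,470 = $3,955.
Elderly Relief Credit: $326,500 is at or below the $335,500 threshold, so the full $3,875 applies.
Total: $3,955 + $3,875 = $7,830.

$7,830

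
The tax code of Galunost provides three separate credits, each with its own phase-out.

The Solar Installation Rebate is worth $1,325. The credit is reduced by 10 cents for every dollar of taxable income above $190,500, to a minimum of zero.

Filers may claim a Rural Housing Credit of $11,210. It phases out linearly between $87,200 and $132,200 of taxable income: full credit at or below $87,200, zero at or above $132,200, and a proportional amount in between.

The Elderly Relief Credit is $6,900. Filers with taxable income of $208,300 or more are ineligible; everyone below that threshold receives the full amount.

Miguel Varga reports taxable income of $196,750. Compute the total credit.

$7,600

Solar Installation Rebate: 10% of the $6,250 excess over $190,500 is $625; credit = $1,325 − $625 = $700.
Rural Housing Credit: $196,750 is at or above $132,200, so the credit is $0.
Elderly Relief Credit: $196,750 is below the $208,300 cutoff, so the full $6,900 applies.
Total: $700 + $0 + $6,900 = $7,600.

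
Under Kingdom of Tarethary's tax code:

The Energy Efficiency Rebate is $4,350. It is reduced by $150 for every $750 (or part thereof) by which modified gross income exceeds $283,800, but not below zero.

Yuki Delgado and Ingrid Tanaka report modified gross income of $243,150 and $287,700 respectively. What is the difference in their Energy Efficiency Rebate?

Yuki ($243,150): Energy Efficiency Rebate: $243,150 is at or below the $283,800 threshold, so the full $4,350 applies.
Ingrid ($287,700): Energy Efficiency Rebate: income exceeds $283,800 by $3,900, which is 6 full-or-partial $750 increments; reduction = 6 × $150 = $900, leaving $3,450.
Difference: |$4,350 − $3,450| = $900.

$900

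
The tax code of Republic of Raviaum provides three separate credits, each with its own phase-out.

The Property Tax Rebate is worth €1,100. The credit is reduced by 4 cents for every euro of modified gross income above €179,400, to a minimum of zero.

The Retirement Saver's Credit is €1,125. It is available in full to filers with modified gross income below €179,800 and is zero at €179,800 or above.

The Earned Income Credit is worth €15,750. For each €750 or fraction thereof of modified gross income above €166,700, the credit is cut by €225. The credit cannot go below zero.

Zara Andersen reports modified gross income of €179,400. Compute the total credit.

Property Tax Rebate: €179,400 is at or below the €179,400 threshold, so the full €1,100 applies.
Retirement Saver's Credit: €179,400 is below the €179,800 cutoff, so the full €1,125 applies.
Earned Income Credit: income exceeds €166,700 by €12,700, which is 17 full-or-partial €750 increments; reduction = 17 × €225 = €3,825, leaving €11,925.
Total: €1,100 + €1,125 + €11,925 = €14,150.

€14,150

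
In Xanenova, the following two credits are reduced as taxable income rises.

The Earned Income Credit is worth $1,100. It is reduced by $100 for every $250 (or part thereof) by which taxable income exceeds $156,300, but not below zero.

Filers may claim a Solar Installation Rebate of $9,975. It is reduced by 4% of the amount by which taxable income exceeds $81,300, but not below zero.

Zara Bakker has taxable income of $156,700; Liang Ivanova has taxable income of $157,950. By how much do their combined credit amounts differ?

Zara ($156,700): Earned Income Credit: income exceeds $156,300 by $400, which is 2 full-or-partial $250 increments; reduction = 2 × $100 = $200, leaving $900. Solar Installation Rebate: 4% of the $75,400 excess over $81,300 is $3,016; credit = $9,975 − $3,016 = $6,959. total $900 + $6,959 = $7,859
Liang ($157,950): Earned Income Credit: income exceeds $156,300 by $1,650, which is 7 full-or-partial $250 increments; reduction = 7 × $100 = $700, leaving $400. Solar Installation Rebate: 4% of the $76,650 excess over $81,300 is $3,066; credit = $9,975 − $3,066 = $6,909. total $400 + $6,909 = $7,309
Difference: |$7,859 − $7,309| = $550.

$550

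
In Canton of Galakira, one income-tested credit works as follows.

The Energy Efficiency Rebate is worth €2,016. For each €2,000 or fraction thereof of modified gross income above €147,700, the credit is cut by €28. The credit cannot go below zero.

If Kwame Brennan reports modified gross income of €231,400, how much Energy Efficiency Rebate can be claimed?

€840

Energy Efficiency Rebate: income exceeds €147,700 by €83,700, which is 42 full-or-partial €2,000 increments; reduction = 42 × €28 = €1,176, leaving €840.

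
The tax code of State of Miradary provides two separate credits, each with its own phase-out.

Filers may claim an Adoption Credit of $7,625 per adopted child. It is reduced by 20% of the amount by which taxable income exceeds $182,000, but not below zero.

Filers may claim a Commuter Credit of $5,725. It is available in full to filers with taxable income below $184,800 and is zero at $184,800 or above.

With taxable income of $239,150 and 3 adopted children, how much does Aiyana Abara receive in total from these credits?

$11,445

Adoption Credit: base = 3 × $7,625 = $22,875. 20% of the $57,150 excess over $182,000 is $11,430; credit = $22,875 − $11,430 = $11,445.
Commuter Credit: $239,150 meets or exceeds the $184,800 cutoff, so the credit is $0.
Total: $11,445 + $0 = $11,445.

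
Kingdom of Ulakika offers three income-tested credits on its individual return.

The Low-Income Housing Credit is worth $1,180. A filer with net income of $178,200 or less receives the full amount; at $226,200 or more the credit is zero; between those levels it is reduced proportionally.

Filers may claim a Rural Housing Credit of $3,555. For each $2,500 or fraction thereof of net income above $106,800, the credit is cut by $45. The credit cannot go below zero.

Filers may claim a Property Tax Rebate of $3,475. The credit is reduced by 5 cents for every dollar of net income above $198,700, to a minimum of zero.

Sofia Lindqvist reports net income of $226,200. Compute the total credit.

$3,495

Low-Income Housing Credit: $226,200 is at or above $226,200, so the credit is $0.
Rural Housing Credit: income exceeds $106,800 by $119,400, which is 48 full-or-partial $2,500 increments; reduction = 48 × $45 = $2,160, leaving $1,395.
Property Tax Rebate: 5% of the $27,500 excess over $198,700 is $1,375; credit = $3,475 − $1,375 = $2,100.
Total: $0 + $1,395 + $2,100 = $3,495.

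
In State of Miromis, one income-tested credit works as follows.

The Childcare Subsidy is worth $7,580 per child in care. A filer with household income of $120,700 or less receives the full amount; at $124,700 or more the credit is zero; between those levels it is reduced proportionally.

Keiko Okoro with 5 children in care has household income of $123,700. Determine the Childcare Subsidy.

$9,475

Childcare Subsidy: base = 5 × $7,580 = $37,900. $123,700 is $3,000 into a $4,000 phase-out range, leaving 1,000/4,000 of the credit: $37,900 × 1,000/4,000 = $9,475.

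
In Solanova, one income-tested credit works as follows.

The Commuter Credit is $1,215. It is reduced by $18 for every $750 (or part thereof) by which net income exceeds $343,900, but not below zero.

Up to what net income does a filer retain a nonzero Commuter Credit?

$394,150

After 67 increments the reduction is 67 × $18 = $1,206, leaving $9; one more increment wipes it out. Increment 67 ends at excess 67 × $750 = $50,250, so the highest qualifying income is $343,900 + $50,250 = $394,150.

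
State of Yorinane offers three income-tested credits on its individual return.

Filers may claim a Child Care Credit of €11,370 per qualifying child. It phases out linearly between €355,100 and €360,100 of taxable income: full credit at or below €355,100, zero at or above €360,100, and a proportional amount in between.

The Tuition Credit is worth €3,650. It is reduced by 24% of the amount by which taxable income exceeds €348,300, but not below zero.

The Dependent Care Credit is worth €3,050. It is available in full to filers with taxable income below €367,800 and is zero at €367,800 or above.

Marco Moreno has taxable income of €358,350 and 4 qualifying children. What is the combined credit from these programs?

€20,206

Child Care Credit: base = 4 × €11,370 = €45,480. €358,350 is €3,250 into a €5,000 phase-out range, leaving 1,750/5,000 of the credit: €45,480 × 1,750/5,000 = €15,918.
Tuition Credit: 24% of the €10,050 excess over €348,300 is €2,412; credit = €3,650 − €2,412 = €1,238.
Dependent Care Credit: €358,350 is below the €367,800 cutoff, so the full €3,050 applies.
Total: €15,918 + €1,238 + €3,050 = €20,206.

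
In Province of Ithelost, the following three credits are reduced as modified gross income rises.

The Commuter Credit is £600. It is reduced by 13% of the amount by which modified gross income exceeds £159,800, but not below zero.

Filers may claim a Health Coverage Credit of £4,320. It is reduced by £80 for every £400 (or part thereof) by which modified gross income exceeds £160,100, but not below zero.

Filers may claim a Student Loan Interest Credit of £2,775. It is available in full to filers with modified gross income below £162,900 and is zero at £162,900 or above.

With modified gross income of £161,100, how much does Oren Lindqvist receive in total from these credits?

Commuter Credit: 13% of the £1,300 excess over £159,800 is £169; credit = £600 − £169 = £431.
Health Coverage Credit: income exceeds £160,100 by £1,000, which is 3 full-or-partial £400 increments; reduction = 3 × £80 = £240, leaving £4,080.
Student Loan Interest Credit: £161,100 is below the £162,900 cutoff, so the full £2,775 applies.
Total: £431 + £4,080 + £2,775 = £7,286.

£7,286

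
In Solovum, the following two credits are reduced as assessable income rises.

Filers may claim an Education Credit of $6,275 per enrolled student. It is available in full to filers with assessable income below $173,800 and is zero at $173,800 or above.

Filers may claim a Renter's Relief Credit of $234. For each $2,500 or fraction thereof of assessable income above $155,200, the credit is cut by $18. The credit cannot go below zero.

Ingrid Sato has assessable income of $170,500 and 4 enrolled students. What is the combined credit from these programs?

$25,208

Education Credit: base = 4 × $6,275 = $25,100. $170,500 is below the $173,800 cutoff, so the full $25,100 applies.
Renter's Relief Credit: income exceeds $155,200 by $15,300, which is 7 full-or-partial $2,500 increments; reduction = 7 × $18 = $126, leaving $108.
Total: $25,100 + $108 = $25,208.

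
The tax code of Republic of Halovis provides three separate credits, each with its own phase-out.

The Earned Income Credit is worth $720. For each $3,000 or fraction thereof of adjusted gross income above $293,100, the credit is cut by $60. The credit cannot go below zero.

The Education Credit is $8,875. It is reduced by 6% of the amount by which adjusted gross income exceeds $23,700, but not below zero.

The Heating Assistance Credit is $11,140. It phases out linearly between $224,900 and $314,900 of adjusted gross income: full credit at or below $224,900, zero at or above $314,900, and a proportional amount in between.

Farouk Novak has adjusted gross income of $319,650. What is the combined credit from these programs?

Earned Income Credit: income exceeds $293,100 by $26,550, which is 9 full-or-partial $3,000 increments; reduction = 9 × $60 = $540, leaving $180.
Education Credit: 6% of the $295,950 excess over $23,700 is $17,757 ≥ base, so the credit is $0.
Heating Assistance Credit: $319,650 is at or above $314,900, so the credit is $0.
Total: $180 + $0 + $0 = $180.

$180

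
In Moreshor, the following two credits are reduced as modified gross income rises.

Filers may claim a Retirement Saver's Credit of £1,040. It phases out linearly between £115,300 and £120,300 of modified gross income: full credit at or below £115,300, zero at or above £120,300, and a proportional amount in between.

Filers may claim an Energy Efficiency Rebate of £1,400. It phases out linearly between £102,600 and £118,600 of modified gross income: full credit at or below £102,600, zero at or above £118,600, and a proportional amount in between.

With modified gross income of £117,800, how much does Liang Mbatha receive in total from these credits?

£590

Retirement Saver's Credit: £117,800 is £2,500 into a £5,000 phase-out range, leaving 2,500/5,000 of the credit: £1,040 × 2,500/5,000 = £520.
Energy Efficiency Rebate: £117,800 is £15,200 into a £16,000 phase-out range, leaving 800/16,000 of the credit: £1,400 × 800/16,000 = £70.
Total: £520 + £70 = £590.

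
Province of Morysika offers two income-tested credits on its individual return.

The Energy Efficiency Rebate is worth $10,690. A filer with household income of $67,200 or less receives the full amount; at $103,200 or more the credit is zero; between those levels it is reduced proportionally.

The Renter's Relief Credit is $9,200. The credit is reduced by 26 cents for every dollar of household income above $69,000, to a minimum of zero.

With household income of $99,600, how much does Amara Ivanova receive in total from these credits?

Energy Efficiency Rebate: $99,600 is $32,400 into a $36,000 phase-out range, leaving 3,600/36,000 of the credit: $10,690 × 3,600/36,000 = $1,069.
Renter's Relief Credit: 26% of the $30,600 excess over $69,000 is $7,956; credit = $9,200 − $7,956 = $1,244.
Total: $1,069 + $1,244 = $2,313.

$2,313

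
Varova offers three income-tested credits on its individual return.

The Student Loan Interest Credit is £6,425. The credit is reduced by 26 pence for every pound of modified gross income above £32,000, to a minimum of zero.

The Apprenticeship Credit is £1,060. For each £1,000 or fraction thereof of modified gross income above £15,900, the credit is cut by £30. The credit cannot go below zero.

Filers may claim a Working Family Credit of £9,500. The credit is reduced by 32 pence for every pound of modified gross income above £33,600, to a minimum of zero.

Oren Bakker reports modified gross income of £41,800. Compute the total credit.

Student Loan Interest Credit: 26% of the £9,800 excess over £32,000 is £2,548; credit = £6,425 − £2,548 = £3,877.
Apprenticeship Credit: income exceeds £15,900 by £25,900, which is 26 full-or-partial £1,000 increments; reduction = 26 × £30 = £780, leaving £280.
Working Family Credit: 32% of the £8,200 excess over £33,600 is £2,624; credit = £9,500 − £2,624 = £6,876.
Total: £3,877 + £280 + £6,876 = £11,033.

£11,033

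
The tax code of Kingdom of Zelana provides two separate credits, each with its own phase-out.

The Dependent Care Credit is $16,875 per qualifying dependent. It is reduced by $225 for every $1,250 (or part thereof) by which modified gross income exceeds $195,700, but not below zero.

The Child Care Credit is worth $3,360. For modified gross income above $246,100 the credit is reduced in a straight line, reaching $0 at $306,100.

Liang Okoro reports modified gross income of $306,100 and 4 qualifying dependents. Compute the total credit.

$47,475

Dependent Care Credit: base = 4 × $16,875 = $67,500. income exceeds $195,700 by $110,400, which is 89 full-or-partial $1,250 increments; reduction = 89 × $225 = $20,025, leaving $47,475.
Child Care Credit: $306,100 is at or above $306,100, so the credit is $0.
Total: $47,475 + $0 = $47,475.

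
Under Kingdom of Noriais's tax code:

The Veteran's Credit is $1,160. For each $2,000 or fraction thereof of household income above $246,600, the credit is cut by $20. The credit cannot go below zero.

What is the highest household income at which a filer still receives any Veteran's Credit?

$360,600

After 57 increments the reduction is 57 × $20 = $1,140, leaving $20; one more increment wipes it out. Increment 57 ends at excess 57 × $2,000 = $114,000, so the highest qualifying income is $246,600 + $114,000 = $360,600.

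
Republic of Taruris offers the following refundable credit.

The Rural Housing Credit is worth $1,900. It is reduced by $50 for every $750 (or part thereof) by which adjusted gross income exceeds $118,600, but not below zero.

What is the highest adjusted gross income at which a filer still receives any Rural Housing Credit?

After 37 increments the reduction is 37 × $50 = $1,850, leaving $50; one more increment wipes it out. Increment 37 ends at excess 37 × $750 = $27,750, so the highest qualifying income is $118,600 + $27,750 = $146,350.

$146,350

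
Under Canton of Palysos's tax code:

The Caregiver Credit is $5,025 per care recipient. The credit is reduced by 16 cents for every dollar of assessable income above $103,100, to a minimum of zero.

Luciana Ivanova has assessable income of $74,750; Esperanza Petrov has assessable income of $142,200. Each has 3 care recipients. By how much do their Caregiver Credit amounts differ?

$6,256

Luciana ($74,750): Caregiver Credit: base = 3 × $5,025 = $15,075. $74,750 is at or below the $103,100 threshold, so the full $15,075 applies.
Esperanza ($142,200): Caregiver Credit: base = 3 × $5,025 = $15,075. 16% of the $39,100 excess over $103,100 is $6,256; credit = $15,075 − $6,256 = $8,819.
Difference: |$15,075 − $8,819| = $6,256.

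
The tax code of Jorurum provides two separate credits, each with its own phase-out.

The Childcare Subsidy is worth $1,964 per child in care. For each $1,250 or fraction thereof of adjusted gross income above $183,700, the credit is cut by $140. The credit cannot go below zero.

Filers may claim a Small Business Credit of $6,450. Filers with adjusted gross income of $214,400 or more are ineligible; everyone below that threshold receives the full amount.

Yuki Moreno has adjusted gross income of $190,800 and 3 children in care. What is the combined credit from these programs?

$11,502

Childcare Subsidy: base = 3 × $1,964 = $5,892. income exceeds $183,700 by $7,100, which is 6 full-or-partial $1,250 increments; reduction = 6 × $140 = $840, leaving $5,052.
Small Business Credit: $190,800 is below the $214,400 cutoff, so the full $6,450 applies.
Total: $5,052 + $6,450 = $11,502.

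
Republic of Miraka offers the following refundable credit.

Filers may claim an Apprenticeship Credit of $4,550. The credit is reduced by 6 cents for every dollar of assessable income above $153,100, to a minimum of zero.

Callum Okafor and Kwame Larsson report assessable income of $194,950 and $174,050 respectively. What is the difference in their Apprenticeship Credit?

$1,254

Callum ($194,950): Apprenticeship Credit: 6% of the $41,850 excess over $153,100 is $2,511; credit = $4,550 − $2,511 = $2,039.
Kwame ($174,050): Apprenticeship Credit: 6% of the $20,950 excess over $153,100 is $1,257; credit = $4,550 − $1,257 = $3,293.
Difference: |$2,039 − $3,293| = $1,254.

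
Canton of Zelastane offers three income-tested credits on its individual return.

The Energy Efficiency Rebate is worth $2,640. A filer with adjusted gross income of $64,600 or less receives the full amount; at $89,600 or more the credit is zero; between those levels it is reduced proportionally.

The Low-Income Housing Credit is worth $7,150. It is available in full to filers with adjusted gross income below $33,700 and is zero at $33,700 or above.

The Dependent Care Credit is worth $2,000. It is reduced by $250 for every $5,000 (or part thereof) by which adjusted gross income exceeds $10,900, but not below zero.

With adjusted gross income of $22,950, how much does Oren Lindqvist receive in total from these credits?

$11,040

Energy Efficiency Rebate: $22,950 is at or below the $64,600 threshold, so the full $2,640 applies.
Low-Income Housing Credit: $22,950 is below the $33,700 cutoff, so the full $7,150 applies.
Dependent Care Credit: income exceeds $10,900 by $12,050, which is 3 full-or-partial $5,000 increments; reduction = 3 × $250 = $750, leaving $1,250.
Total: $2,640 + $7,150 + $1,250 = $11,040.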